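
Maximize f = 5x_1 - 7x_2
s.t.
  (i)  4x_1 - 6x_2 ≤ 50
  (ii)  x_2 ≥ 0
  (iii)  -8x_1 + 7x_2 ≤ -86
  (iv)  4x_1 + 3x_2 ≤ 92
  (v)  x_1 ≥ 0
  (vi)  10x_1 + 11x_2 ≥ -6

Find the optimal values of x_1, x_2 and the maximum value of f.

Vertices and f = 5x_1 - 7x_2:
  (25/2, 0) → f = 125/2
  (39/2, 14/3) → f = 389/6
  (43/4, 0) → f = 215/4
  (451/26, 98/13) → f = 883/26

At the optimal vertex, 4x_1 - 6x_2 = 50 and 4x_1 + 3x_2 = 92.
Solving simultaneously gives x_1 = 39/2, x_2 = 14/3.

x_1 = 39/2, x_2 = 14/3, maximum f = 389/6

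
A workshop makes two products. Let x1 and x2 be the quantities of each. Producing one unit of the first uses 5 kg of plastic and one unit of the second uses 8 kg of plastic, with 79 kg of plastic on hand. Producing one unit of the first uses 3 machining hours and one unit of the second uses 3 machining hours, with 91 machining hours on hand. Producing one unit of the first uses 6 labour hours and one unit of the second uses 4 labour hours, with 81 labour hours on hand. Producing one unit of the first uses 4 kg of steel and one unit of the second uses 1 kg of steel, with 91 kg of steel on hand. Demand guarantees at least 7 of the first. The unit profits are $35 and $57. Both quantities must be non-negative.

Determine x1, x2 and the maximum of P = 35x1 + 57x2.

Extreme points and P = 35x1 + 57x2:
  (27/2, 0) → P = 945/2
  (7, 0) → P = 245
  (83/7, 69/28) → P = 15553/28
  (7, 11/2) → P = 1117/2

The optimum lies where 5x1 + 8x2 = 79 and x1 = 7.
Solving simultaneously gives x1 = 7, x2 = 11/2.

x1 = 7, x2 = 11/2, maximum P = 1117/2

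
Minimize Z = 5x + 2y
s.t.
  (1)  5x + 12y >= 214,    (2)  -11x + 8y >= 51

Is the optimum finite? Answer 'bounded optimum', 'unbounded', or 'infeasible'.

From the feasible point (275/43, 2609/172), moving in the direction (-12, 5) keeps every constraint satisfied while Z decreases without bound.

unbounded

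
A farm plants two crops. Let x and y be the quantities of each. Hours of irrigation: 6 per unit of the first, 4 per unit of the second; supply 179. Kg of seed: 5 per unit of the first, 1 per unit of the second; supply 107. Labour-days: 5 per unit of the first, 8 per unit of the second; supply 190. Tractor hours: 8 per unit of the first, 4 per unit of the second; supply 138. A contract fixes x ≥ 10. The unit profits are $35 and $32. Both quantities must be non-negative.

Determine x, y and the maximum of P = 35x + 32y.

x = 10, y = 29/2, maximum P = 814

Feasible corners and P = 35x + 32y:
  (69/4, 0) → P = 2415/4
  (10, 0) → P = 350
  (10, 29/2) → P = 814

The optimum lies where 8x + 4y = 138 and x = 10.
Solving simultaneously gives x = 10, y = 29/2.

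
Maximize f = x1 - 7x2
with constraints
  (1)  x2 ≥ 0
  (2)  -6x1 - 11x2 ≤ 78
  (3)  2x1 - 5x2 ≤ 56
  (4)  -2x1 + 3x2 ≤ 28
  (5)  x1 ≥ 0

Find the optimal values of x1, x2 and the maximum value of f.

The feasible region is unbounded (it extends along (3, 2), (5, 2)), but f strictly decreases along every unbounded feasible direction, so there is no improving ray and the maximum is attained at a vertex.

The optimum lies where x2 = 0 and 2x1 - 5x2 = 56.
Solving simultaneously gives x1 = 28, x2 = 0.

x1 = 28, x2 = 0, maximum f = 28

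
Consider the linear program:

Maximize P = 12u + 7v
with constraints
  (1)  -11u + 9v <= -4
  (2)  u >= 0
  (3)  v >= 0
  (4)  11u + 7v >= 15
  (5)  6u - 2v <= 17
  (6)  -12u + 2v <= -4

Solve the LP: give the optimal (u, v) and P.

u = 145/32, v = 163/32, maximum P = 2881/32

Vertices and P = 12u + 7v:
  (163/176, 11/16) → P = 2803/176
  (145/32, 163/32) → P = 2881/32
  (15/11, 0) → P = 180/11
  (17/6, 0) → P = 34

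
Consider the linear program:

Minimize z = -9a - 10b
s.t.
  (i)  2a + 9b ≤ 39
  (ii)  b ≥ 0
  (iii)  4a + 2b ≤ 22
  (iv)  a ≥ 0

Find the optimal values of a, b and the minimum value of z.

Vertices and z = -9a - 10b:
  (15/4, 7/2) → z = -275/4
  (0, 13/3) → z = -130/3
  (11/2, 0) → z = -99/2
  (0, 0) → z = 0

a = 15/4, b = 7/2, minimum z = -275/4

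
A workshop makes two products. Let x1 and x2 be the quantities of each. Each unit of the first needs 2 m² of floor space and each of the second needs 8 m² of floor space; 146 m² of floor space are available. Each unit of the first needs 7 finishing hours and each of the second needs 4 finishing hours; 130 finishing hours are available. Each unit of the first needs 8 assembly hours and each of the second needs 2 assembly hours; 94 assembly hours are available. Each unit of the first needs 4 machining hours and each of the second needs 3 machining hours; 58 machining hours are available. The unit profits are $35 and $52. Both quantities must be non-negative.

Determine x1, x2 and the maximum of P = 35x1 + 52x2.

Vertices and P = 35x1 + 52x2:
  (0, 0) → P = 0
  (0, 73/4) → P = 949
  (47/4, 0) → P = 1645/4
  (1, 18) → P = 971
  (83/8, 11/2) → P = 5193/8

The binding constraints are 2x1 + 8x2 = 146 and 4x1 + 3x2 = 58.
Solving simultaneously gives x1 = 1, x2 = 18.

x1 = 1, x2 = 18, maximum P = 971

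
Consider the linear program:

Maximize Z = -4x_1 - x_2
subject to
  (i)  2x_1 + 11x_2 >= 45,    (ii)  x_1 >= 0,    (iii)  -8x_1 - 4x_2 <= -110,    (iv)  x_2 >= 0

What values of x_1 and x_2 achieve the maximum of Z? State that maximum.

x_1 = 0, x_2 = 55/2, maximum Z = -55/2

The feasible region is unbounded (it extends along (0, 1), (1, 0)), but Z strictly decreases along every unbounded feasible direction, so there is no improving ray and the maximum is attained at a vertex.

At the optimal vertex, x_1 = 0 and -8x_1 - 4x_2 = -110.
Solving simultaneously gives x_1 = 0, x_2 = 55/2.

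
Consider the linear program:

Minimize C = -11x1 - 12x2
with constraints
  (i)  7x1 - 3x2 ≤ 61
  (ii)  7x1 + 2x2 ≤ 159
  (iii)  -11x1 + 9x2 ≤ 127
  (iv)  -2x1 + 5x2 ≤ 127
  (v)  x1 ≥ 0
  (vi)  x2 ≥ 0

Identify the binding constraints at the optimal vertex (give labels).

Vertices and C = -11x1 - 12x2:
  (599/35, 98/5) → C = -14821/35
  (61/7, 0) → C = -671/7
  (541/39, 1207/39) → C = -20435/39
  (508/37, 1143/37) → C = -19304/37
  (0, 127/9) → C = -508/3
  (0, 0) → C = 0

The minimum is at (541/39, 1207/39). Substituting into each constraint, equality holds for (ii) and (iv); the remaining constraints have slack.

(ii) and (iv)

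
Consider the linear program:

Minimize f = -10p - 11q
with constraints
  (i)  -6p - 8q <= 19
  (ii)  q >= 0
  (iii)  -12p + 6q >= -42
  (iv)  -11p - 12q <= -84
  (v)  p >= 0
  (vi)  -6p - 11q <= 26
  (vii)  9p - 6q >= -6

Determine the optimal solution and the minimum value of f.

p = 16, q = 25, minimum f = -435

Extreme points and f = -10p - 11q:
  (24/5, 13/5) → f = -383/5
  (16, 25) → f = -435
  (72/29, 137/29) → f = -2227/29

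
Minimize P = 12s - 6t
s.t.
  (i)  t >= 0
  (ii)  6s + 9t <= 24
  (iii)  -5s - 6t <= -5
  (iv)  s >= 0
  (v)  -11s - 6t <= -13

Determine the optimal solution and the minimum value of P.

Vertices and P = 12s - 6t:
  (4, 0) → P = 48
  (13/11, 0) → P = 156/11
  (0, 8/3) → P = -16
  (0, 13/6) → P = -13

s = 0, t = 8/3, minimum P = -16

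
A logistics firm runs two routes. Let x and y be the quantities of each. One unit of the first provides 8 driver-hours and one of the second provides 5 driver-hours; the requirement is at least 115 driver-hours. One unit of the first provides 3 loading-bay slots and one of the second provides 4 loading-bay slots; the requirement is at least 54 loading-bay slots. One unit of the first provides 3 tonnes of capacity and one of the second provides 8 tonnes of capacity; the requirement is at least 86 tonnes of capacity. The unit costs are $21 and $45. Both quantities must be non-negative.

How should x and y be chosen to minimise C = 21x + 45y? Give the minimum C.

The feasible region is unbounded (it extends along (0, 1), (1, 0)), but C strictly increases along every unbounded feasible direction, so there is no improving ray and the minimum is attained at a vertex.

x = 10, y = 7, minimum C = 525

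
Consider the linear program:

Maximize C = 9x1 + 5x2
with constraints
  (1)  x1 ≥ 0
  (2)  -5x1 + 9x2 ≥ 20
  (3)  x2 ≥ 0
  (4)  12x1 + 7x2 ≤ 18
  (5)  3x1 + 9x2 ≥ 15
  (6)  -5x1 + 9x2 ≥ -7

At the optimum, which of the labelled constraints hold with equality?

(2) and (4)

Vertices and C = 9x1 + 5x2:
  (0, 20/9) → C = 100/9
  (0, 18/7) → C = 90/7
  (2/13, 30/13) → C = 168/13

The maximum is at (2/13, 30/13). Substituting into each constraint, equality holds for (2) and (4); the remaining constraints have slack.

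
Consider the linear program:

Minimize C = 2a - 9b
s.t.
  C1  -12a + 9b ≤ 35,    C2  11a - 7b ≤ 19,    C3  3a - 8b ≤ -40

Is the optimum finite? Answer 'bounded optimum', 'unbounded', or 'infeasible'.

Vertices and C = 2a - 9b:
  (416/15, 613/15) → C = -937/3
  (80/69, 125/23) → C = -3215/69
  (432/67, 497/67) → C = -3609/67
The feasible region has finitely many vertices and no improving ray; the minimum is -937/3 at (416/15, 613/15).

bounded optimum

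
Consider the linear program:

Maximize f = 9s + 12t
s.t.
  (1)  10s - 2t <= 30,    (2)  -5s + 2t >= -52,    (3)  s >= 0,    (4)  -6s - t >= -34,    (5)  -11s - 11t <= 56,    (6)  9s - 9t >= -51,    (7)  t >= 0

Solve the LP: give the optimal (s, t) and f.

Extreme points and f = 9s + 12t:
  (49/11, 80/11) → f = 1401/11
  (3, 0) → f = 27
  (0, 17/3) → f = 68
  (0, 0) → f = 0
  (85/21, 68/7) → f = 153

s = 85/21, t = 68/7, maximum f = 153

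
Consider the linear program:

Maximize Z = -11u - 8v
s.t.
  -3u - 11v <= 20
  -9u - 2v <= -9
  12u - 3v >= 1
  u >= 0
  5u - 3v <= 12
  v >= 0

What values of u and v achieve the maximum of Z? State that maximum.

Feasible corners and Z = -11u - 8v:
  (29/51, 33/17) → Z = -1111/51
  (1, 0) → Z = -11
  (12/5, 0) → Z = -132/5
The feasible region is unbounded (it extends along (1, 4), (3, 5)), but Z strictly decreases along every unbounded feasible direction, so there is no improving ray and the maximum is attained at a vertex.

u = 1, v = 0, maximum Z = -11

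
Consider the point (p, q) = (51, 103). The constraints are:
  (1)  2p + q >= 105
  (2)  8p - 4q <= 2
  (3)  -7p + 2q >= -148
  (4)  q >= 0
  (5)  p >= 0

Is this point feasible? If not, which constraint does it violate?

not feasible — violates (3)

Constraint (3): -7p + 2q = -151, which is not ≥ -148. All other constraints are satisfied.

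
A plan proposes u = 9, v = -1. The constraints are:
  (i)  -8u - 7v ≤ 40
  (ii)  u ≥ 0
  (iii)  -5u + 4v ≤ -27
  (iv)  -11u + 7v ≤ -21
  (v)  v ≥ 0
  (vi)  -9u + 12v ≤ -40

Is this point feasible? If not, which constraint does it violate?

not feasible — violates (v)

Constraint (v): v = -1, which is not ≥ 0. All other constraints are satisfied.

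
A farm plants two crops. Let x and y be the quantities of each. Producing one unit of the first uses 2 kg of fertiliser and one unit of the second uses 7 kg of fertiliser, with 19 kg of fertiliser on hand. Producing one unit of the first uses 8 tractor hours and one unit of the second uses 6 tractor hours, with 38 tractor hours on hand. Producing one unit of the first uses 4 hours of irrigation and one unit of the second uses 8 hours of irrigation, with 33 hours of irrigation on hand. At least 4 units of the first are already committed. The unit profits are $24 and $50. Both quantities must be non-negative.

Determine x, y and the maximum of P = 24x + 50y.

x = 4, y = 1, maximum P = 146

Feasible corners and P = 24x + 50y:
  (19/4, 0) → P = 114
  (4, 0) → P = 96
  (4, 1) → P = 146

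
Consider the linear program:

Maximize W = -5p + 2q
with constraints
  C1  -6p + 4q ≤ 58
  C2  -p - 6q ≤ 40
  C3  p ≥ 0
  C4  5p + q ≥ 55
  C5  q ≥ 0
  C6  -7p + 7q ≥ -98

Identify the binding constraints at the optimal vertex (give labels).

C1 and C4

Vertices and W = -5p + 2q:
  (81/13, 310/13) → W = 215/13
  (11, 0) → W = -55
  (14, 0) → W = -70
The feasible region is unbounded (it extends along (1, 1), (2, 3)), but W strictly decreases along every unbounded feasible direction, so there is no improving ray and the maximum is attained at a vertex.

The maximum is at (81/13, 310/13). Substituting into each constraint, equality holds for C1 and C4; the remaining constraints have slack.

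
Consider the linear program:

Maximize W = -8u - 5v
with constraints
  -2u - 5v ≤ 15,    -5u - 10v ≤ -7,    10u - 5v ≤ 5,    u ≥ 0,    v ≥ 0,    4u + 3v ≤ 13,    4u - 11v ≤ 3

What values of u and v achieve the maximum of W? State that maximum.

u = 0, v = 7/10, maximum W = -7/2

Feasible corners and W = -8u - 5v:
  (17/25, 9/25) → W = -181/25
  (0, 7/10) → W = -7/2
  (8/5, 11/5) → W = -119/5
  (0, 13/3) → W = -65/3

At the optimal vertex, -5u - 10v = -7 and u = 0.
Solving simultaneously gives u = 0, v = 7/10.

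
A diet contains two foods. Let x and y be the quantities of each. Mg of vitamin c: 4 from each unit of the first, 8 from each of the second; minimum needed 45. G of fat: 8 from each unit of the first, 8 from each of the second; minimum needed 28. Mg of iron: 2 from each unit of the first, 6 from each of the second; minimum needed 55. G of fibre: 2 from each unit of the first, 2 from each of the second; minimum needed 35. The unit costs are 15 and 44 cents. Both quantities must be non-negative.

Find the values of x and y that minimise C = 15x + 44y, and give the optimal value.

x = 25/2, y = 5, minimum C = 815/2

Feasible corners and C = 15x + 44y:
  (0, 35/2) → C = 770
  (55/2, 0) → C = 825/2
  (25/2, 5) → C = 815/2
The feasible region is unbounded (it extends along (0, 1), (1, 0)), but C strictly increases along every unbounded feasible direction, so there is no improving ray and the minimum is attained at a vertex.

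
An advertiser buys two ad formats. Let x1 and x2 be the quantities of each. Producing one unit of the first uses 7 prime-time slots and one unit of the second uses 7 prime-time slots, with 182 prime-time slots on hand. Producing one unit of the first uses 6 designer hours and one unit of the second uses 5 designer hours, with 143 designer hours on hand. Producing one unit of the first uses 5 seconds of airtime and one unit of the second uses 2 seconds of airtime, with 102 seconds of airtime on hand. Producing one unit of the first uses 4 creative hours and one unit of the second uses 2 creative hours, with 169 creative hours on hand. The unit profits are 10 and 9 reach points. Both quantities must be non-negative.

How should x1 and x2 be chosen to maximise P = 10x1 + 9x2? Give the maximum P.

x1 = 13, x2 = 13, maximum P = 247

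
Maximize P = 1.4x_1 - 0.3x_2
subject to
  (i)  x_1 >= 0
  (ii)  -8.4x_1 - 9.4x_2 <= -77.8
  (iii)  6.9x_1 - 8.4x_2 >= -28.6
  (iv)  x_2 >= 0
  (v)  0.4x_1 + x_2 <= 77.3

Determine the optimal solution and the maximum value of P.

Extreme points and P = 1.4x_1 - 0.3x_2:
  (19234/6771, 12951/2257) → P = 152717/67710
  (389/42, 0) → P = 389/30
  (31036/513, 54481/1026) → P = 7427/108
  (773/4, 0) → P = 5411/20

At the optimal vertex, x_2 = 0 and 0.4x_1 + x_2 = 77.3.
Solving simultaneously gives x_1 = 773/4, x_2 = 0.

x_1 = 193.25, x_2 = 0, maximum P = 270.55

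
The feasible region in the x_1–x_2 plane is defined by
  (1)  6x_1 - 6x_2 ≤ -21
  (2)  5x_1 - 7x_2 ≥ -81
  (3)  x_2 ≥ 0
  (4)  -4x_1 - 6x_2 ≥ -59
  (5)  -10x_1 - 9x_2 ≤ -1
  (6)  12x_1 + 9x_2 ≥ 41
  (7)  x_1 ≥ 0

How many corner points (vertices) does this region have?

Pairwise boundary intersections that survive every other constraint:
  (19/5, 73/10)
  (19/42, 83/21)
  (0, 59/6)
  (0, 41/9)

4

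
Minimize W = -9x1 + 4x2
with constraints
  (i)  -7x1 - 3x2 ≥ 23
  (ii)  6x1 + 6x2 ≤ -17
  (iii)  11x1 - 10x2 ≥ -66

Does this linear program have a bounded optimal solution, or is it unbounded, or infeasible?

From the feasible point (-29/8, 19/24), moving in the direction (3, -7) keeps every constraint satisfied while W decreases without bound.

unbounded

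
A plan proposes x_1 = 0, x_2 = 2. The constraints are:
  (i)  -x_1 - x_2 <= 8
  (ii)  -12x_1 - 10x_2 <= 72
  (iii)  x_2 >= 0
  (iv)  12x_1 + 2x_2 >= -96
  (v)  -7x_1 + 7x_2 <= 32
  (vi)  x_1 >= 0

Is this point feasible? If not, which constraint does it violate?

feasible

(i): -2 ≤ 8 ✓
(ii): -20 ≤ 72 ✓
(iii): 2 ≥ 0 ✓
(iv): 4 ≥ -96 ✓
(v): 14 ≤ 32 ✓
(vi): 0 ≥ 0 ✓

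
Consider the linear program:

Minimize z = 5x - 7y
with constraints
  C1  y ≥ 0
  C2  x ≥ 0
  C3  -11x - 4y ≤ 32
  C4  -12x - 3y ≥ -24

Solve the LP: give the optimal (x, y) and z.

x = 0, y = 8, minimum z = -56

Feasible corners and z = 5x - 7y:
  (0, 0) → z = 0
  (2, 0) → z = 10
  (0, 8) → z = -56

The binding constraints are x = 0 and -12x - 3y = -24.
Solving simultaneously gives x = 0, y = 8.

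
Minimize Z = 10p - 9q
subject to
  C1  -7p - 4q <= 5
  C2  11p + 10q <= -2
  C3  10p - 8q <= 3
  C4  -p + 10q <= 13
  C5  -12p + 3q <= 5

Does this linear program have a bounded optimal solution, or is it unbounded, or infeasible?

Vertices and Z = 10p - 9q:
  (-7/24, -71/96) → Z = 359/96
  (-35/69, -25/69) → Z = -125/69
  (7/94, -53/188) → Z = 617/188
  (-56/153, 31/153) → Z = -839/153
The feasible region has finitely many vertices and no improving ray; the minimum is -839/153 at (-56/153, 31/153).

bounded optimum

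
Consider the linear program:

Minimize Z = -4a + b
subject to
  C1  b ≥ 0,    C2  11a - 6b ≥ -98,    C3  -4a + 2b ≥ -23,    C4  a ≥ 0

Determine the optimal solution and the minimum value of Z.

Feasible corners and Z = -4a + b:
  (23/4, 0) → Z = -23
  (0, 0) → Z = 0
  (167, 645/2) → Z = -691/2
  (0, 49/3) → Z = 49/3

The binding constraints are 11a - 6b = -98 and -4a + 2b = -23.
Solving simultaneously gives a = 167, b = 645/2.

a = 167, b = 645/2, minimum Z = -691/2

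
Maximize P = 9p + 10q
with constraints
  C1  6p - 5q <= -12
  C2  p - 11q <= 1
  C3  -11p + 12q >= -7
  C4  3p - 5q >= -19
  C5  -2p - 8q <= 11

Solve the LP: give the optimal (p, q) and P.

p = 7/3, q = 26/5, maximum P = 73

Corner points and P = 9p + 10q:
  (-137/61, -18/61) → P = -1413/61
  (7/3, 26/5) → P = 73
  (-113/30, -13/30) → P = -1147/30
  (-207/34, 5/34) → P = -1813/34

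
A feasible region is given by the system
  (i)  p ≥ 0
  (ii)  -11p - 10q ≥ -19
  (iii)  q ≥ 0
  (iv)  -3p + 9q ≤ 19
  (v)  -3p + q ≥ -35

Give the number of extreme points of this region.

3

Intersecting each pair of boundary lines and keeping only the points that satisfy every inequality leaves:
  (0, 19/10)
  (0, 0)
  (19/11, 0)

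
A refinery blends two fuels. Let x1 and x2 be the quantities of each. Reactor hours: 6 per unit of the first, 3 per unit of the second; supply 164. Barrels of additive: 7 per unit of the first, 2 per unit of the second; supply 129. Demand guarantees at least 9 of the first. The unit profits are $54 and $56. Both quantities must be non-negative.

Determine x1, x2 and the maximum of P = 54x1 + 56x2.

x1 = 9, x2 = 33, maximum P = 2334

Extreme points and P = 54x1 + 56x2:
  (129/7, 0) → P = 6966/7
  (9, 0) → P = 486
  (9, 33) → P = 2334

At the optimal vertex, 7x1 + 2x2 = 129 and x1 = 9.
Solving simultaneously gives x1 = 9, x2 = 33.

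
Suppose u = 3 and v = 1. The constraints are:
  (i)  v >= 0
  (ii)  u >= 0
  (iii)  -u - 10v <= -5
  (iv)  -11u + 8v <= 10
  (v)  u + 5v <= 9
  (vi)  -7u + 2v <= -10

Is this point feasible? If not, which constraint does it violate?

feasible

(i): 1 ≥ 0 ✓
(ii): 3 ≥ 0 ✓
(iii): -13 ≤ -5 ✓
(iv): -25 ≤ 10 ✓
(v): 8 ≤ 9 ✓
(vi): -19 ≤ -10 ✓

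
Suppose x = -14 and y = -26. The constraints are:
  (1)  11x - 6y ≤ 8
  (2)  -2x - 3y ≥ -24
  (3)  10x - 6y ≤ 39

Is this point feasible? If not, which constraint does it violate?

(1): 2 ≤ 8 ✓
(2): 106 ≥ -24 ✓
(3): 16 ≤ 39 ✓

feasible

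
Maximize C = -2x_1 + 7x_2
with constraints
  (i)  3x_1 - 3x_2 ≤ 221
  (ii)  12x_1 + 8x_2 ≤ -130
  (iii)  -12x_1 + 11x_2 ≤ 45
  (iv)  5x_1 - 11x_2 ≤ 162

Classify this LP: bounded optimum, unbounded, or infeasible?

bounded optimum

Feasible corners and C = -2x_1 + 7x_2:
  (-895/114, -85/19) → C = -890/57
  (-67/86, -1297/86) → C = -8945/86
  (-207/7, -2169/77) → C = -10629/77
The feasible region has finitely many vertices and no improving ray; the maximum is -890/57 at (-895/114, -85/19).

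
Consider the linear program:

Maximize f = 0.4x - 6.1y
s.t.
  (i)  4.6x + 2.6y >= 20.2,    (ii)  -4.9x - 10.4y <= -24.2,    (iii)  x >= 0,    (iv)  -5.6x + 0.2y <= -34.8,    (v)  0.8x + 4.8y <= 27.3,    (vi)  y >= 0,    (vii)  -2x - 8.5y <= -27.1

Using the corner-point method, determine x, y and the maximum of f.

x = 34.125, y = 0, maximum f = 13.65

Corner points and f = 0.4x - 6.1y:
  (8625/1352, 1563/338) → f = -43359/1690
  (15061/2400, 1027/600) → f = -7931/1000
  (273/8, 0) → f = 273/20
  (271/20, 0) → f = 271/50

At the optimal vertex, 0.8x + 4.8y = 27.3 and y = 0.
Solving simultaneously gives x = 273/8, y = 0.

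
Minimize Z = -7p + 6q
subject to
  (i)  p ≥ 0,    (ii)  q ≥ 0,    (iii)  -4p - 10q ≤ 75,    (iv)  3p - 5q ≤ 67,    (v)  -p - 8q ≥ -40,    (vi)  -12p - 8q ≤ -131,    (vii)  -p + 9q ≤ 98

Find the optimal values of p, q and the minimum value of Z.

Vertices and Z = -7p + 6q:
  (67/3, 0) → Z = -469/3
  (131/12, 0) → Z = -917/12
  (736/29, 53/29) → Z = -4834/29
  (91/11, 349/88) → Z = -1501/44

p = 736/29, q = 53/29, minimum Z = -4834/29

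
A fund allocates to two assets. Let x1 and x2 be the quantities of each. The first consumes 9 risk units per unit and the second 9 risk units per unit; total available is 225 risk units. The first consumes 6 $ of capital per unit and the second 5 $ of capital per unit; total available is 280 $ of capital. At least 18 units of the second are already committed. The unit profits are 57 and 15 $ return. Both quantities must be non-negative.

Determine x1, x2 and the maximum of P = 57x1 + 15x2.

x1 = 7, x2 = 18, maximum P = 669

Vertices and P = 57x1 + 15x2:
  (0, 25) → P = 375
  (0, 18) → P = 270
  (7, 18) → P = 669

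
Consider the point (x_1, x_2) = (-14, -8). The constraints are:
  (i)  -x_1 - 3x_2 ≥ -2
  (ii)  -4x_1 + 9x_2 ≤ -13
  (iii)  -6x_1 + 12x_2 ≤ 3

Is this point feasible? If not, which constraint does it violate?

(i): 38 ≥ -2 ✓
(ii): -16 ≤ -13 ✓
(iii): -12 ≤ 3 ✓

feasible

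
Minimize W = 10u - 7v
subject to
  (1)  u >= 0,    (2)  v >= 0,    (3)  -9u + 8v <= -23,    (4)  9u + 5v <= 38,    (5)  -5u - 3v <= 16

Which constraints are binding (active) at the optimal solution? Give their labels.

(2) and (3)

Feasible corners and W = 10u - 7v:
  (23/9, 0) → W = 230/9
  (38/9, 0) → W = 380/9
  (419/117, 15/13) → W = 3245/117

The minimum is at (23/9, 0). Substituting into each constraint, equality holds for (2) and (3); the remaining constraints have slack.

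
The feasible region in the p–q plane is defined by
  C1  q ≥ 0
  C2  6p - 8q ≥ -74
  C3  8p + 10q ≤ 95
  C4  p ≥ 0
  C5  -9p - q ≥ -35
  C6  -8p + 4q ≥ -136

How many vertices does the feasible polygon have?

5

The feasible vertices (each the meet of two boundaries and inside every other half-plane) are:
  (0, 0)
  (35/9, 0)
  (5/31, 581/62)
  (0, 37/4)
  (255/82, 575/82)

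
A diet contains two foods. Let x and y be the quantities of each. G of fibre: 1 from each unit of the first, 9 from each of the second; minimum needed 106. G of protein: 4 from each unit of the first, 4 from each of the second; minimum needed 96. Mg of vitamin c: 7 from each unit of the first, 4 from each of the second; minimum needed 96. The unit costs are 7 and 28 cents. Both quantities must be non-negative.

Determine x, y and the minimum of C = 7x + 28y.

x = 55/4, y = 41/4, minimum C = 1533/4

Vertices and C = 7x + 28y:
  (0, 24) → C = 672
  (106, 0) → C = 742
  (55/4, 41/4) → C = 1533/4
The feasible region is unbounded (it extends along (0, 1), (1, 0)), but C strictly increases along every unbounded feasible direction, so there is no improving ray and the minimum is attained at a vertex.

The binding constraints are x + 9y = 106 and 4x + 4y = 96.
Solving simultaneously gives x = 55/4, y = 41/4.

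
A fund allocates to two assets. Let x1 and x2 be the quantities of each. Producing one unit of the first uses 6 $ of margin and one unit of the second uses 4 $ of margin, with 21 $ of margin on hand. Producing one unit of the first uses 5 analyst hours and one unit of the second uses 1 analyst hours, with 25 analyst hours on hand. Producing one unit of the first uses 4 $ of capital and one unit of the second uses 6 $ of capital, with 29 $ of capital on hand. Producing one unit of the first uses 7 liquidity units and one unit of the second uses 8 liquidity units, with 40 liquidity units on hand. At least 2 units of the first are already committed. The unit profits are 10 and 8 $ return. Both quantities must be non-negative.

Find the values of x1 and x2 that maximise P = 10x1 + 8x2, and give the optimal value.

Extreme points and P = 10x1 + 8x2:
  (7/2, 0) → P = 35
  (2, 0) → P = 20
  (2, 9/4) → P = 38

x1 = 2, x2 = 9/4, maximum P = 38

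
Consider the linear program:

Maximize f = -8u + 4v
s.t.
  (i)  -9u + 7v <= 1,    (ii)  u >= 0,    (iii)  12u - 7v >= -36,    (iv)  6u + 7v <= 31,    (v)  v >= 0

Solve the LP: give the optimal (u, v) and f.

Vertices and f = -8u + 4v:
  (0, 1/7) → f = 4/7
  (2, 19/7) → f = -36/7
  (0, 0) → f = 0
  (31/6, 0) → f = -124/3

u = 0, v = 1/7, maximum f = 4/7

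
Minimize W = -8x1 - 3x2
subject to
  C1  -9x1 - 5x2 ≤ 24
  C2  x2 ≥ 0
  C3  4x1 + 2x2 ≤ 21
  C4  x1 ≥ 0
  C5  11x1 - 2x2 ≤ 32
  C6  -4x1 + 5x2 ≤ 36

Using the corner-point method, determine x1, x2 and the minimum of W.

Corner points and W = -8x1 - 3x2:
  (0, 0) → W = 0
  (32/11, 0) → W = -256/11
  (53/15, 103/30) → W = -1157/30
  (33/28, 57/7) → W = -237/7
  (0, 36/5) → W = -108/5

At the optimal vertex, 4x1 + 2x2 = 21 and 11x1 - 2x2 = 32.
Solving simultaneously gives x1 = 53/15, x2 = 103/30.

x1 = 53/15, x2 = 103/30, minimum W = -1157/30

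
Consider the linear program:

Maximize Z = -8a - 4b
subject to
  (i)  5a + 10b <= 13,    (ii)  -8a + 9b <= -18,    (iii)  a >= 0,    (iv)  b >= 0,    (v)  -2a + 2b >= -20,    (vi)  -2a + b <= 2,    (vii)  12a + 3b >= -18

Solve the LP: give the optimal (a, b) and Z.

a = 9/4, b = 0, maximum Z = -18

The binding constraints are -8a + 9b = -18 and b = 0.
Solving simultaneously gives a = 9/4, b = 0.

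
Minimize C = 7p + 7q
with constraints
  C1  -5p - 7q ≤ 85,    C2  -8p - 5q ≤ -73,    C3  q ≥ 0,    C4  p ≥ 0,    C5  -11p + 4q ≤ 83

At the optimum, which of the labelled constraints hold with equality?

Vertices and C = 7p + 7q:
  (73/8, 0) → C = 511/8
  (0, 73/5) → C = 511/5
  (0, 83/4) → C = 581/4
The feasible region is unbounded (it extends along (1, 0), (4, 11)), but C strictly increases along every unbounded feasible direction, so there is no improving ray and the minimum is attained at a vertex.

The minimum is at (73/8, 0). Substituting into each constraint, equality holds for C2 and C3; the remaining constraints have slack.

C2 and C3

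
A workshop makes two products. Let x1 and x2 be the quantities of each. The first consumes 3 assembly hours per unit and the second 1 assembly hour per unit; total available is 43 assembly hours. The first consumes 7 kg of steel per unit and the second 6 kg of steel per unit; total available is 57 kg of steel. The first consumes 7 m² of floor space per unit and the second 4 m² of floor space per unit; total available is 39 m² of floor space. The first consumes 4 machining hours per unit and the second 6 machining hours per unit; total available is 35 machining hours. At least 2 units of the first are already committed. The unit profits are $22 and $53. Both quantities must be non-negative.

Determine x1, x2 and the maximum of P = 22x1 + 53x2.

x1 = 2, x2 = 9/2, maximum P = 565/2

Feasible corners and P = 22x1 + 53x2:
  (39/7, 0) → P = 858/7
  (2, 0) → P = 44
  (47/13, 89/26) → P = 6785/26
  (2, 9/2) → P = 565/2

The optimum lies where 4x1 + 6x2 = 35 and x1 = 2.
Solving simultaneously gives x1 = 2, x2 = 9/2.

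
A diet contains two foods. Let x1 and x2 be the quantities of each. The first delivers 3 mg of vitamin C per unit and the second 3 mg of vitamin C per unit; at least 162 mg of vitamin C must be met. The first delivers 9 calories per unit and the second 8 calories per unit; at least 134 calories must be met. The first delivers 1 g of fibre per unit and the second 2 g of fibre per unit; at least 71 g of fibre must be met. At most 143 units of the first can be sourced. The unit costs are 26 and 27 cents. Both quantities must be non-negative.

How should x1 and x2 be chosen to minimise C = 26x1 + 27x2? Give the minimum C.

x1 = 37, x2 = 17, minimum C = 1421

Vertices and C = 26x1 + 27x2:
  (0, 54) → C = 1458
  (71, 0) → C = 1846
  (143, 0) → C = 3718
  (37, 17) → C = 1421
The feasible region is unbounded (it extends along (0, 1)), but C strictly increases along every unbounded feasible direction, so there is no improving ray and the minimum is attained at a vertex.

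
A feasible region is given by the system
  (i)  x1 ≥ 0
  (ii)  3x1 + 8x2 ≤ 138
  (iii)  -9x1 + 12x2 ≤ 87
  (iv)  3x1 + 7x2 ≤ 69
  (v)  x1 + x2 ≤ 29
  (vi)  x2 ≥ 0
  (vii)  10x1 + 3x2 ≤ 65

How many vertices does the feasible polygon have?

Of the 21 pairwise boundary intersections, those satisfying every inequality are:
  (0, 29/4)
  (0, 0)
  (73/33, 98/11)
  (248/61, 495/61)
  (13/2, 0)

5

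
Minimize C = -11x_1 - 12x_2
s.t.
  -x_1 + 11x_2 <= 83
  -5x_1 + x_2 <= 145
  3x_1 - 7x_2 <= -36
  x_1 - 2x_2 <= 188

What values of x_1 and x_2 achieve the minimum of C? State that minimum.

x_1 = 185/26, x_2 = 213/26, minimum C = -4591/26

Vertices and C = -11x_1 - 12x_2:
  (-28, 5) → C = 248
  (185/26, 213/26) → C = -4591/26
  (-979/32, -255/32) → C = 13829/32

The optimum lies where -x_1 + 11x_2 = 83 and 3x_1 - 7x_2 = -36.
Solving simultaneously gives x_1 = 185/26, x_2 = 213/26.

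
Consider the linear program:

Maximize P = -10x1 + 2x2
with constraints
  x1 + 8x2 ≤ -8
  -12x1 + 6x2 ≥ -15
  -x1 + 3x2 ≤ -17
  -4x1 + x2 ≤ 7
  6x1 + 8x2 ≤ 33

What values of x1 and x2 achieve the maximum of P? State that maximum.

x1 = -19/4, x2 = -12, maximum P = 47/2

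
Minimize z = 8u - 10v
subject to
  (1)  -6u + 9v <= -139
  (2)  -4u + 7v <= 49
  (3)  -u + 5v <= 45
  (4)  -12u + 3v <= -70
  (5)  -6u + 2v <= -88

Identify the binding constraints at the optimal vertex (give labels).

Extreme points and z = 8u - 10v:
  (1100/21, 409/21) → z = 1570/7
  (257/21, -51/7) → z = 3586/21
  (-62/3, -106) → z = 2684/3
The feasible region is unbounded (it extends along (-1, -4), (5, 1)), but z strictly increases along every unbounded feasible direction, so there is no improving ray and the minimum is attained at a vertex.

The minimum is at (257/21, -51/7). Substituting into each constraint, equality holds for (1) and (5); the remaining constraints have slack.

(1) and (5)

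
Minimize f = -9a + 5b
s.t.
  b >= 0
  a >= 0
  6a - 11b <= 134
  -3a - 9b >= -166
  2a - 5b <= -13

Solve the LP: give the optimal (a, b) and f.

a = 713/33, b = 371/33, minimum f = -4562/33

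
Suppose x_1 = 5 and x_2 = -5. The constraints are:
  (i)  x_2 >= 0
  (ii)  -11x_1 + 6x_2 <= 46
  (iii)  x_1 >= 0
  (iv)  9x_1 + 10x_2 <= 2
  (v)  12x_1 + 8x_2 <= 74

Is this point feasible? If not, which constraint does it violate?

Constraint (i): x_2 = -5, which is not ≥ 0. All other constraints are satisfied.

not feasible — violates (i)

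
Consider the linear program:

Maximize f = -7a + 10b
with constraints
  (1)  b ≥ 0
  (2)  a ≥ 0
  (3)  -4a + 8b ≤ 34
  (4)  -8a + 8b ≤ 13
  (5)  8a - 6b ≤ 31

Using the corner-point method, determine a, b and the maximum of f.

Corner points and f = -7a + 10b:
  (0, 0) → f = 0
  (31/8, 0) → f = -217/8
  (0, 13/8) → f = 65/4
  (21/4, 55/8) → f = 32
  (113/10, 99/10) → f = 199/10

The binding constraints are -4a + 8b = 34 and -8a + 8b = 13.
Solving simultaneously gives a = 21/4, b = 55/8.

a = 21/4, b = 55/8, maximum f = 32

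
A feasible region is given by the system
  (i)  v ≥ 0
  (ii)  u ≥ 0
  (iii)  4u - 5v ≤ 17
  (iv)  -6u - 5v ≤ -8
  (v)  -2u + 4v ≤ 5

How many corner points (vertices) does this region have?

4

The feasible vertices (each the meet of two boundaries and inside every other half-plane) are:
  (17/4, 0)
  (4/3, 0)
  (31/2, 9)
  (7/34, 23/17)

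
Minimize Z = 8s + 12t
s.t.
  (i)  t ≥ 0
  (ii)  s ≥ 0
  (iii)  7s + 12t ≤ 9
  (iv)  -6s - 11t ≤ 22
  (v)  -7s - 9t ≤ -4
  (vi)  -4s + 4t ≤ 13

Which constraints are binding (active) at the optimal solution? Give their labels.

Feasible corners and Z = 8s + 12t:
  (9/7, 0) → Z = 72/7
  (4/7, 0) → Z = 32/7
  (0, 3/4) → Z = 9
  (0, 4/9) → Z = 16/3

The minimum is at (4/7, 0). Substituting into each constraint, equality holds for (i) and (v); the remaining constraints have slack.

(i) and (v)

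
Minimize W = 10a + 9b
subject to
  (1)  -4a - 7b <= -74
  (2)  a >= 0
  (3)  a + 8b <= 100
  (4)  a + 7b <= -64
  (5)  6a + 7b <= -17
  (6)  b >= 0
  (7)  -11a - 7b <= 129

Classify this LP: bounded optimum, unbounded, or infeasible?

The boundaries b = 0 and -11a - 7b = 129 meet at (-129/11, 0), but that point violates -4a - 7b ≤ -74. Every candidate vertex is excluded by some other constraint, so the feasible region is empty.

infeasible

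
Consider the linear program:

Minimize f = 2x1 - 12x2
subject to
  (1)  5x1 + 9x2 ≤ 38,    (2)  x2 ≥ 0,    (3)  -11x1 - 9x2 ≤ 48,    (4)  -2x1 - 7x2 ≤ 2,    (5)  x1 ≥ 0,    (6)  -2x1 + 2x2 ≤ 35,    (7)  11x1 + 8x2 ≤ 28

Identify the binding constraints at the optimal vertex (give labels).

(5) and (7)

Extreme points and f = 2x1 - 12x2:
  (0, 0) → f = 0
  (28/11, 0) → f = 56/11
  (0, 7/2) → f = -42

The minimum is at (0, 7/2). Substituting into each constraint, equality holds for (5) and (7); the remaining constraints have slack.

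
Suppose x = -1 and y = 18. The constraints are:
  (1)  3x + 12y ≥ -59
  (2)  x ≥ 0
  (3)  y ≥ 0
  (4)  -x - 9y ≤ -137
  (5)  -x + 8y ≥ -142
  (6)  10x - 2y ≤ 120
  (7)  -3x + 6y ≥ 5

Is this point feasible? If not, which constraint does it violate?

not feasible — violates (2)

Constraint (2): x = -1, which is not ≥ 0. All other constraints are satisfied.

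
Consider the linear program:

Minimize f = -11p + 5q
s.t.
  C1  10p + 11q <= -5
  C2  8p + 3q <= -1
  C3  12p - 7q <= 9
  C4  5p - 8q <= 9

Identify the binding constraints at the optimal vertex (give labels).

C2 and C3

Feasible corners and f = -11p + 5q:
  (2/29, -15/29) → f = -97/29
  (5/23, -21/23) → f = -160/23
  (9/61, -63/61) → f = -414/61
The feasible region is unbounded (it extends along (-8, -5), (-11, 10)), but f strictly increases along every unbounded feasible direction, so there is no improving ray and the minimum is attained at a vertex.

The minimum is at (5/23, -21/23). Substituting into each constraint, equality holds for C2 and C3; the remaining constraints have slack.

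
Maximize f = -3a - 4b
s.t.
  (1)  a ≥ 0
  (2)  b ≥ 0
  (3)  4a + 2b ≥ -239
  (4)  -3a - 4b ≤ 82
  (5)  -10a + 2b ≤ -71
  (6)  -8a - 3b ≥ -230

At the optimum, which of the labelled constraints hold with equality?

Extreme points and f = -3a - 4b:
  (71/10, 0) → f = -213/10
  (115/4, 0) → f = -345/4
  (673/46, 866/23) → f = -389/2

The maximum is at (71/10, 0). Substituting into each constraint, equality holds for (2) and (5); the remaining constraints have slack.

(2) and (5)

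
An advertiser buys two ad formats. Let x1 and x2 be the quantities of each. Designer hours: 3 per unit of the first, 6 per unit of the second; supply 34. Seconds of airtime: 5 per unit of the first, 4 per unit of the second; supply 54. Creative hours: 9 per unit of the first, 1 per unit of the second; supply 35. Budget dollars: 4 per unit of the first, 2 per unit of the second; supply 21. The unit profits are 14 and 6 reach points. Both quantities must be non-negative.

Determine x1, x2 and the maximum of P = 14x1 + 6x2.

Feasible corners and P = 14x1 + 6x2:
  (0, 0) → P = 0
  (0, 17/3) → P = 34
  (35/9, 0) → P = 490/9
  (29/9, 73/18) → P = 625/9
  (7/2, 7/2) → P = 70

x1 = 7/2, x2 = 7/2, maximum P = 70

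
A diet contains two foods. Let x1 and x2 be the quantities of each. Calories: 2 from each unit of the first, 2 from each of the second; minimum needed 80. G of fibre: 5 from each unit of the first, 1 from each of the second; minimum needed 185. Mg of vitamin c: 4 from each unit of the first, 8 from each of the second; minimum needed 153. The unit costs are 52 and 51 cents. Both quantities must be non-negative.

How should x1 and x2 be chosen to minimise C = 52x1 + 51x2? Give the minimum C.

x1 = 145/4, x2 = 15/4, minimum C = 8305/4

Corner points and C = 52x1 + 51x2:
  (0, 185) → C = 9435
  (40, 0) → C = 2080
  (145/4, 15/4) → C = 8305/4
The feasible region is unbounded (it extends along (0, 1), (1, 0)), but C strictly increases along every unbounded feasible direction, so there is no improving ray and the minimum is attained at a vertex.

The binding constraints are 2x1 + 2x2 = 80 and 5x1 + x2 = 185.
Solving simultaneously gives x1 = 145/4, x2 = 15/4.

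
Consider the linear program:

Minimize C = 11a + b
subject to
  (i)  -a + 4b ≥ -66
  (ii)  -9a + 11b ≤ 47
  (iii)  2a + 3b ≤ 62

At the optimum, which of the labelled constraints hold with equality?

(i) and (ii)

Feasible corners and C = 11a + b:
  (-914/25, -641/25) → C = -2139/5
  (446/11, -70/11) → C = 4836/11
  (541/49, 652/49) → C = 6603/49

The minimum is at (-914/25, -641/25). Substituting into each constraint, equality holds for (i) and (ii); the remaining constraints have slack.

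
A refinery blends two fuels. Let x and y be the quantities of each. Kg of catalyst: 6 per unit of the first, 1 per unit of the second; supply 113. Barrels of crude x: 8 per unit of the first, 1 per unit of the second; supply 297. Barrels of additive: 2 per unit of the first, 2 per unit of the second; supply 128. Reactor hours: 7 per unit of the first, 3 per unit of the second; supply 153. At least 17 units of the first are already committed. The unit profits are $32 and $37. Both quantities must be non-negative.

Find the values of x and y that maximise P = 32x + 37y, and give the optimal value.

x = 17, y = 11, maximum P = 951

Extreme points and P = 32x + 37y:
  (113/6, 0) → P = 1808/3
  (17, 0) → P = 544
  (17, 11) → P = 951

At the optimal vertex, 6x + y = 113 and x = 17.
Solving simultaneously gives x = 17, y = 11.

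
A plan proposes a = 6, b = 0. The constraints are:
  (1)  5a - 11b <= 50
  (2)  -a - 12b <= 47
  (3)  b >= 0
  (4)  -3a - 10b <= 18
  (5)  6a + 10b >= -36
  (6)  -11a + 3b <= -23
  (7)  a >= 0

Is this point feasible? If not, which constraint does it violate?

(1): 30 ≤ 50 ✓
(2): -6 ≤ 47 ✓
(3): 0 ≥ 0 ✓
(4): -18 ≤ 18 ✓
(5): 36 ≥ -36 ✓
(6): -66 ≤ -23 ✓
(7): 6 ≥ 0 ✓

feasible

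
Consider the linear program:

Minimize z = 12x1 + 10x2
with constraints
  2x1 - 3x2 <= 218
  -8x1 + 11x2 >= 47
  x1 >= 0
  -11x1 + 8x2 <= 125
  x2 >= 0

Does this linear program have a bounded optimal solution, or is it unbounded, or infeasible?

Vertices and z = 12x1 + 10x2:
  (0, 47/11) → z = 470/11
  (0, 125/8) → z = 625/4
The feasible region has finitely many vertices and no improving ray; the minimum is 470/11 at (0, 47/11).

bounded optimum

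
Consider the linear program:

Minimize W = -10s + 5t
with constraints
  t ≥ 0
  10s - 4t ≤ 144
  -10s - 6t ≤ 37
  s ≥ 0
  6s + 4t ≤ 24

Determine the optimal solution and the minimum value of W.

Corner points and W = -10s + 5t:
  (0, 0) → W = 0
  (4, 0) → W = -40
  (0, 6) → W = 30

s = 4, t = 0, minimum W = -40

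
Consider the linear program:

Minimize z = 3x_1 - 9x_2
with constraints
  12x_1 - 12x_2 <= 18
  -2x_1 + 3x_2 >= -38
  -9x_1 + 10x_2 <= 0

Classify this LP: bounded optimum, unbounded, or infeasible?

Vertices and z = 3x_1 - 9x_2:
  (-67/2, -35) → z = 429/2
  (15, 27/2) → z = -153/2
  (-380/7, -342/7) → z = 1938/7
The feasible region has finitely many vertices and no improving ray; the minimum is -153/2 at (15, 27/2).

bounded optimum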